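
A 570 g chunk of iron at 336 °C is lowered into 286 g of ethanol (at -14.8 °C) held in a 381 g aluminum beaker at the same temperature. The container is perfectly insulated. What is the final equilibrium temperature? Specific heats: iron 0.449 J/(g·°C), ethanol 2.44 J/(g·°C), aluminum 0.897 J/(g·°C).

Net heat exchanged in the isolated system is zero:
570*0.449*(T − 336) + 286*2.44*(T − (-14.8)) + 381*0.897*(T − (-14.8)) = 0
(255.93 + 697.84 + 341.76) T = 255.93*336 + 697.84*(-14.8) + 341.76*(-14.8)
T = 70606 / 1295.5 = 54.5 °C

T_f ≈ 54.5 °C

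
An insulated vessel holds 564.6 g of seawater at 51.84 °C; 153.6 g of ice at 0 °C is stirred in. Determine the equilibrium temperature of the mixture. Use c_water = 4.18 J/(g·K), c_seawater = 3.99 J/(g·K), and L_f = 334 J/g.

T_f ≈ 22.6 °C

Taking heat into each body as positive, Σ m c ΔT = 0:
melt ice: 153.6×334 = 51302; warm the meltwater: 642.05 T; seawater: 2252.8(T − 51.84)
2894.8 T = 116783 − 51302 = 65480
T ≈ 22.62 °C (positive, so assuming full melt was valid).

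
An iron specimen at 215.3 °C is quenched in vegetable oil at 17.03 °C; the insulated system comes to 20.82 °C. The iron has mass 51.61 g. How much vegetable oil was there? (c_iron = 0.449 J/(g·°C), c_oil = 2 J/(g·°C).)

Setting the total heat transfer to zero:
51.61×0.449×(20.82 − 215.3) + m×2×(20.82 − 17.03) = 0
7.58 m = 4506.7
m = 4506.7/7.58 ≈ 594.5 g

m ≈ 595 g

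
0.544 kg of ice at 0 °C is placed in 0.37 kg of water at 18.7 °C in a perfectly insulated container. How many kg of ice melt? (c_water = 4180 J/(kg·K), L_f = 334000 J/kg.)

m_melted ≈ 0.0866 kg

Heat available from the water dropping to 0 °C: 0.37·4180·18.7 = 28921 J.
To melt every bit of ice: 0.544·334000 = 181696 J.
28921 J < 181696 J, so only part of the ice melts and the system sits at 0 °C.
m_melted·334000 = 28921  ⇒  m_melted ≈ 0.08659 kg.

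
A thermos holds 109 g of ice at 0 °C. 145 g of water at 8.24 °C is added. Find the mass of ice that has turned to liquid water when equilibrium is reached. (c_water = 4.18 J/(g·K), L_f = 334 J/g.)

m_melted ≈ 15 g

Cooling the water to 0 °C releases 145·4.18·8.24 = 4994.3 J.
Fully melting the ice requires m_ice L_f = 109·334 = 36406 J.
4994.3 J < 36406 J, so only part of the ice melts and the system sits at 0 °C.
Mass melted = 4994.3/334 ≈ 14.95 g.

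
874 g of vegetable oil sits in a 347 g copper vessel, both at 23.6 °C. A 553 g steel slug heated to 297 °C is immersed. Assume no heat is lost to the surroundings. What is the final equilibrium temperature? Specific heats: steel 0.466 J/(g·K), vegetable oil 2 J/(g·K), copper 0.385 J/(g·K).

T_f ≈ 56.5 °C

Taking heat into each body as positive, Σ m c ΔT = 0:
553·0.466·(T − 297) + 874·2·(T − 23.6) + 347·0.385·(T − 23.6) = 0
257.7(T − 297) + 1748(T − 23.6) + 133.59(T − 23.6) = 0
(257.7 + 1748 + 133.59) T = 257.7·297 + 1748·23.6 + 133.59·23.6
T ≈ 56.53 °C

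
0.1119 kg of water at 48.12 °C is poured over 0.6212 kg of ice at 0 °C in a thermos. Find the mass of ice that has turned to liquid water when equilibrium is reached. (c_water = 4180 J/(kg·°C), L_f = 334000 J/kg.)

Heat available from the water dropping to 0 °C: 0.1119·4180·48.12 = 22508 J.
Fully melting the ice requires m_ice L_f = 0.6212·334000 = 207481 J.
Since 22508 < 207481 J, not all the ice melts; equilibrium is at 0 °C.
m_melted·334000 = 22508  ⇒  m_melted ≈ 0.06739 kg.

m_melted ≈ 0.0674 kg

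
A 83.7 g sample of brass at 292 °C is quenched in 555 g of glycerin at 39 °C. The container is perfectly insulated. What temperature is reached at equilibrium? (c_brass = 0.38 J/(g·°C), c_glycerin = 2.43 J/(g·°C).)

T_f ≈ 44.8 °C

Taking heat into each body as positive, Σ m c ΔT = 0:
83.7*0.38*(T − 292) + 555*2.43*(T − 39) = 0
1380.5 T = 61885
T = 61885 / 1380.5 = 44.8 °C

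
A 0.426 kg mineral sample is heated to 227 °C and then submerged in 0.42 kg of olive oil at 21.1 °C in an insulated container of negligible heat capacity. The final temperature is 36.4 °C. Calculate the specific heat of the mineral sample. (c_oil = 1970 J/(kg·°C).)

c ≈ 156 J/(kg·°C)

Heat lost by the mineral sample = heat gained by the oil:
0.426·c·(227 − 36.4) = 0.42·1970·(36.4 − 21.1)
81.2 c = 12659  ⇒  c ≈ 155.9 J/(kg·°C)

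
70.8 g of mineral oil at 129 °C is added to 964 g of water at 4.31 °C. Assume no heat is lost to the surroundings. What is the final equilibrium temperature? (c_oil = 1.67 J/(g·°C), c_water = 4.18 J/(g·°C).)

|Q_oil| = |Q_water|:
70.8×1.67×(129 − T) = 964×4.18×(T − 4.31)
118.24(129 − T) = 4029.5(T − 4.31)
4147.8 T = 32620  ⇒  T ≈ 7.86 °C

T_f ≈ 7.9 °C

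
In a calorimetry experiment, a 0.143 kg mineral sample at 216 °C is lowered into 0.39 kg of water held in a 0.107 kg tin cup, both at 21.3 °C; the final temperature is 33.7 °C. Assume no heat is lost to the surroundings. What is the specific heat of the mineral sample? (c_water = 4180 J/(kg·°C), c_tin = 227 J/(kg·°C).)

c ≈ 787 J/(kg·°C)

Taking heat into each body as positive, Σ m c ΔT = 0:
0.143×c×(33.7 − 216) + 0.39×4180×(33.7 − 21.3) + 0.107×227×(33.7 − 21.3) = 0
-26.07 c = -20516
c = -20516/-26.07 ≈ 787 J/(kg·°C)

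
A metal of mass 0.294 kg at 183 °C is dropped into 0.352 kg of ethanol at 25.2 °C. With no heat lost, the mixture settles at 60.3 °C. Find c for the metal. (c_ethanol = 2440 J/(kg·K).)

m_s c (T_s − T_f) = m_ethanol c_ethanol (T_f − T_0):
0.294×c×(183 − 60.3) = 0.352×2440×(60.3 − 25.2)
36.07 c = 30147  ⇒  c ≈ 835.7 J/(kg·K)

c ≈ 836 J/(kg·K)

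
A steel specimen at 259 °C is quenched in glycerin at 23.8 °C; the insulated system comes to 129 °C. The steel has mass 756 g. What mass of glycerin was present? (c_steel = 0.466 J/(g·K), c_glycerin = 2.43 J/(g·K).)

m ≈ 179 g

Taking heat into each body as positive, Σ m c ΔT = 0:
756×0.466×(129 − 259) + m×2.43×(129 − 23.8) = 0
255.64 m = 45798
m = 45798/255.64 ≈ 179.2 g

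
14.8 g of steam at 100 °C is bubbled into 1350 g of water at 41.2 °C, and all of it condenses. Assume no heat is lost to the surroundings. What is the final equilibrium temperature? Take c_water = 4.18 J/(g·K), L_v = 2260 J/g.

T_f ≈ 47.7 °C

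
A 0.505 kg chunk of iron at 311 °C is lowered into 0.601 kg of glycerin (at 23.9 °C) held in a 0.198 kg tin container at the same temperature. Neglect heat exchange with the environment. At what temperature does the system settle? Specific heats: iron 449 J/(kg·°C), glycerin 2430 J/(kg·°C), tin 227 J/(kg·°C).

T_f ≈ 61.5 °C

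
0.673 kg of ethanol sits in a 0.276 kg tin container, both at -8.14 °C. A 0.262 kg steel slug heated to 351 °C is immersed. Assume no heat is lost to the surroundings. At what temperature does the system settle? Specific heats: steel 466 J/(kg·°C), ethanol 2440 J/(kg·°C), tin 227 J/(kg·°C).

Net heat exchanged in the isolated system is zero:
0.262*466*(T − 351) + 0.673*2440*(T − (-8.14)) + 0.276*227*(T − (-8.14)) = 0
122.09(T − 351) + 1642.1(T − (-8.14)) + 62.65(T − (-8.14)) = 0
(122.09 + 1642.1 + 62.65) T = 122.09*351 + 1642.1*(-8.14) + 62.65*(-8.14)
T = 28977/1826.9 ≈ 15.86 °C

T_f ≈ 15.9 °C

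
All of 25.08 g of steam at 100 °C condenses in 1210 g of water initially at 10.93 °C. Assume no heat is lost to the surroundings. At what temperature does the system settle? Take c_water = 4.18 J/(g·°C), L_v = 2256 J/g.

Sum of m c ΔT and latent-heat terms is zero:
steam→water at 100 °C releases m L_v = 25.08×2256 = 56580
  condensate cools 100→T: 25.08×4.18×(T − 100) = 104.83(T − 100)
  water warms: 1210×4.18×(T − 10.93) = 5057.8(T − 10.93)
5162.6 T = 56580 + 10483 + 55282 = 122346
T ≈ 23.70 °C — below 100 °C, confirming all the steam condensed.

T_f ≈ 23.7 °C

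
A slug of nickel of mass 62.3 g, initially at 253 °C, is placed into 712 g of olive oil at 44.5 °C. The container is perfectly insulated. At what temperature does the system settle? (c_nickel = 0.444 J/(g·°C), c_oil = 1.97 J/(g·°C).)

Net heat exchanged in the isolated system is zero:
62.3*0.444*(T − 253) + 712*1.97*(T − 44.5) = 0
27.66(T − 253) + 1402.6(T − 44.5) = 0
(27.66 + 1402.6) T = 27.66*253 + 1402.6*44.5
T = 69416/1430.3 ≈ 48.53 °C

T_f ≈ 48.5 °C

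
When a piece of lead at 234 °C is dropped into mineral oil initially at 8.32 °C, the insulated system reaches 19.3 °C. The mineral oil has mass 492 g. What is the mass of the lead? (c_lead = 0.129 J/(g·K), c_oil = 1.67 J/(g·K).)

m ≈ 326 g

|Q_lead| = |Q_oil|:
m×0.129×(234 − 19.3) = 492×1.67×(19.3 − 8.32)
27.7 m = 9021.6  ⇒  m ≈ 325.7 g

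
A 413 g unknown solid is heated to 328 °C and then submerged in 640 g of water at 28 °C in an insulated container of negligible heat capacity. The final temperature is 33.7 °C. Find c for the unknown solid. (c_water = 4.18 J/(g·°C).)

c ≈ 0.125 J/(g·°C)

Heat gained plus heat lost sum to zero:
413×c×(33.7 − 328) + 640×4.18×(33.7 − 28) = 0
-121546 c = -15249
c = -15249/-121546 ≈ 0.1255 J/(g·°C)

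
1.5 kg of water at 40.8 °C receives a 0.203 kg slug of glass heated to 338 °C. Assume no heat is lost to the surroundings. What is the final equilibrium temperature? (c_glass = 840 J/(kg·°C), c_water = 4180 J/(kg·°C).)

T_f ≈ 48.7 °C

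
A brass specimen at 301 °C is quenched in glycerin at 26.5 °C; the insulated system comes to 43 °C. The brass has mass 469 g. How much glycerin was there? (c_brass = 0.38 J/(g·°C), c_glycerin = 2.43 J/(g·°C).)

|Q_brass| = |Q_glycerin|:
469×0.38×(301 − 43) = m×2.43×(43 − 26.5)
40.1 m = 45981  ⇒  m ≈ 1147 g

m ≈ 1150 g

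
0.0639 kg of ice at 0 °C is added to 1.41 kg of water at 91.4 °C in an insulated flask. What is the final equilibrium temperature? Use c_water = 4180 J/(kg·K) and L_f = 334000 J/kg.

T_f ≈ 84.0 °C

Sum of m c ΔT and latent-heat terms is zero:
melt ice: 0.0639·334000 = 21343
  warm the meltwater: 267.1 T
  water cools: 1.41·4180·(T − 91.4) = 5893.8(T − 91.4)
6160.9 T = 538693 − 21343 = 517351
T ≈ 83.97 °C — above 0 °C, consistent with complete melting.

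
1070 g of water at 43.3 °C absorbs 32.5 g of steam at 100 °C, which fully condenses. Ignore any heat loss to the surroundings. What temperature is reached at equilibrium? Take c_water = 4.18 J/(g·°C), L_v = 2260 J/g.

T_f ≈ 60.9 °C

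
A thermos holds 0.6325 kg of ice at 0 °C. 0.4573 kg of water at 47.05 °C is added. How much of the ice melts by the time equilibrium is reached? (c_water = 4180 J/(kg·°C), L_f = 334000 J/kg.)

Heat available from the water dropping to 0 °C: 0.4573·4180·47.05 = 89937 J.
To melt every bit of ice: 0.6325·334000 = 211255 J.
89937 J < 211255 J, so only part of the ice melts and the system sits at 0 °C.
Mass melted = 89937/334000 ≈ 0.2693 kg.

m_melted ≈ 0.269 kg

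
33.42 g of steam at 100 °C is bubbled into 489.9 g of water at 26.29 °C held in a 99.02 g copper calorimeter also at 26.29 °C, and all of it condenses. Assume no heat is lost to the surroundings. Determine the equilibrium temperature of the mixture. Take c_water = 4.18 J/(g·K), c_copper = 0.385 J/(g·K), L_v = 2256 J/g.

Setting the total heat transfer to zero:
condense steam: −33.42×2256 = −75396; condensed water 100 °C→T: 139.7(T − 100); original water: 2047.8(T − 26.29); copper cup: 99.02×0.385×(T − 26.29) = 38.12(T − 26.29)
2225.6 T = 75396 + 13970 + 54838 = 144204
T ≈ 64.79 °C, under the boiling point, so the assumption holds.

T_f ≈ 64.8 °C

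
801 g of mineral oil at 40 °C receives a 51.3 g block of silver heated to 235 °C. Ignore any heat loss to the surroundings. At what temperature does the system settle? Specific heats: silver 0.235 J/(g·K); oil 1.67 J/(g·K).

Heat gained plus heat lost sum to zero:
51.3·0.235·(T − 235) + 801·1.67·(T − 40) = 0
12.06(T − 235) + 1337.7(T − 40) = 0
(12.06 + 1337.7) T = 12.06·235 + 1337.7·40
T ≈ 41.74 °C

T_f ≈ 41.7 °C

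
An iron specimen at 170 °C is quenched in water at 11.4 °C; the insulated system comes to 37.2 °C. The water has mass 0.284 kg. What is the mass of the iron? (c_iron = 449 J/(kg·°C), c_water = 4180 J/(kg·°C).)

Heat lost by the iron = heat gained by the water:
m×449×(170 − 37.2) = 0.284×4180×(37.2 − 11.4)
59627 m = 30628  ⇒  m ≈ 0.5137 kg

m ≈ 0.514 kg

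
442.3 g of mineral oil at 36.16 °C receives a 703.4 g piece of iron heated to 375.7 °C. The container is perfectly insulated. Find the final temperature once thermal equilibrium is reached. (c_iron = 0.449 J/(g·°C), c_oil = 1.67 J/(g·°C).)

T_f ≈ 137.9 °C

Let T be the final temperature. ΣQ_i = 0:
703.4×0.449×(T − 375.7) + 442.3×1.67×(T − 36.16) = 0
315.83(T − 375.7) + 738.64(T − 36.16) = 0
(315.83 + 738.64) T = 315.83×375.7 + 738.64×36.16
T = 145365 / 1054.5 = 138 °C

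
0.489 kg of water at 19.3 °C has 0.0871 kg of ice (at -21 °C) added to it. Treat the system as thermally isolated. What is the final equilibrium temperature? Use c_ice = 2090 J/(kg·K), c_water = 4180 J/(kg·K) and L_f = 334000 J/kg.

T_f ≈ 2.7 °C

Energy conservation, ΣQ = 0:
warm ice to 0 °C: 0.0871·2090·(0 − (-21)) = 3822.8; melt ice: 0.0871·334000 = 29091; warm the meltwater: 364.08 T; water: 2044(T − 19.3)
2408.1 T = 39450 − 32914 = 6535.4
T ≈ 2.71 °C — above 0 °C, consistent with complete melting.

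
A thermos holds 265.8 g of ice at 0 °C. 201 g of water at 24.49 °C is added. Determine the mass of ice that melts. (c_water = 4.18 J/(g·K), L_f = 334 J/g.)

Heat available from the water dropping to 0 °C: 201×4.18×24.49 = 20576 J.
Melting all 265.8 g of ice would need 265.8×334 = 88777 J.
20576 J < 88777 J, so only part of the ice melts and the system sits at 0 °C.
m_melt = 20576 / L_f = 61.6 g.

m_melted ≈ 61.6 g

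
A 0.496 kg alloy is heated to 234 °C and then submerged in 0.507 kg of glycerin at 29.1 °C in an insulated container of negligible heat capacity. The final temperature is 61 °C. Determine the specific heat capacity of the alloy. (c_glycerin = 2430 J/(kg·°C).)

Energy conservation, ΣQ = 0:
0.496·c·(61 − 234) + 0.507·2430·(61 − 29.1) = 0
-85.81 c = -39301
c = -39301/-85.81 ≈ 458 J/(kg·°C)

c ≈ 458 J/(kg·°C)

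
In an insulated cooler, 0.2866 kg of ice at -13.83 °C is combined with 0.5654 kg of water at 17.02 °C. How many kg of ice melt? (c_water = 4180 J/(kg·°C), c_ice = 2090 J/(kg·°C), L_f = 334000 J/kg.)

Water can give up m c ΔT = 0.5654×4180×17.02 = 40225 J before reaching 0 °C.
Warming the ice to 0 °C takes 0.2866×2090×13.83 = 8284.1 J, leaving 31941 J for melting.
Fully melting the ice requires m_ice L_f = 0.2866×334000 = 95724 J.
31941 J < 95724 J, so only part of the ice melts and the system sits at 0 °C.
m_melt = 31941 / L_f = 0.09563 kg.

m_melted ≈ 0.0956 kg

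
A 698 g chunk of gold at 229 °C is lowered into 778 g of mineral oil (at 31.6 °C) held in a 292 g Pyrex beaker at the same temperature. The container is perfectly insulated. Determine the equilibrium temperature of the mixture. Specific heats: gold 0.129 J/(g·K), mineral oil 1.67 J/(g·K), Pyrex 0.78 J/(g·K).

T_f ≈ 42.6 °C

T_f is the heat-capacity-weighted average of the initial temperatures:
T_f = (90.04*229 + 1299.3*31.6 + 227.76*31.6) / (90.04 + 1299.3 + 227.76)
    = 68873 / 1617.1 ≈ 42.59 °C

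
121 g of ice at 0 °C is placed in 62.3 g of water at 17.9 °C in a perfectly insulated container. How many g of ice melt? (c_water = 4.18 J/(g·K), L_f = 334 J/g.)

Heat available from the water dropping to 0 °C: 62.3·4.18·17.9 = 4661.4 J.
To melt every bit of ice: 121·334 = 40414 J.
Since 4661.4 < 40414 J, not all the ice melts; equilibrium is at 0 °C.
m_melted·334 = 4661.4  ⇒  m_melted ≈ 13.96 g.

m_melted ≈ 14 g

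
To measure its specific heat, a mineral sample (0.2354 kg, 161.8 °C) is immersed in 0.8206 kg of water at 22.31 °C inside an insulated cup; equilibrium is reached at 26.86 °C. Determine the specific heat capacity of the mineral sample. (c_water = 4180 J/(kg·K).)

c ≈ 491 J/(kg·K)

Heat lost by the mineral sample = heat gained by the water:
0.2354·c·(161.8 − 26.86) = 0.8206·4180·(26.86 − 22.31)
31.76 c = 15607  ⇒  c ≈ 491.3 J/(kg·K)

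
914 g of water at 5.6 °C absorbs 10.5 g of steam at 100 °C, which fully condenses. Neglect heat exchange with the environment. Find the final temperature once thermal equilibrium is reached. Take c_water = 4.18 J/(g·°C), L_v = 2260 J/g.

Setting the total heat transfer to zero:
latent heat released on condensation: 10.5×2260 = 23730; condensate cools 100→T: 10.5×4.18×(T − 100) = 43.89(T − 100); water warms: 914×4.18×(T − 5.6) = 3820.5(T − 5.6)
3864.4 T = 23730 + 4389 + 21395 = 49514
T ≈ 12.81 °C, under the boiling point, so the assumption holds.

T_f ≈ 12.8 °C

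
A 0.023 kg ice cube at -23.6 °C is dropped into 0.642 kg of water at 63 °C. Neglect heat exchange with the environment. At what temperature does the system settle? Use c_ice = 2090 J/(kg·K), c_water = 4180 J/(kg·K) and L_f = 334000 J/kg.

T_f ≈ 57.6 °C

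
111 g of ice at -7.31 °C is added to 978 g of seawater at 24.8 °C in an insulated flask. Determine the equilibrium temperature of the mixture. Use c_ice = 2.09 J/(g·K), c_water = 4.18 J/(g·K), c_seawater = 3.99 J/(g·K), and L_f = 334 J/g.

T_f ≈ 13.3 °C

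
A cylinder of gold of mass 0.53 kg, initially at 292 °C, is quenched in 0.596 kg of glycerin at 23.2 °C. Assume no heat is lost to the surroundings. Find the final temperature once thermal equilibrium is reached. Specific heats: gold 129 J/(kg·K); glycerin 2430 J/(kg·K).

T_f ≈ 35.3 °C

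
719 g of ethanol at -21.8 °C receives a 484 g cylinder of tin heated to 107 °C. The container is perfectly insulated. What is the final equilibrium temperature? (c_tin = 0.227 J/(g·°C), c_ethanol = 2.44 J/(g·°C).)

T_f ≈ -14.2 °C

With ΣQ=0 the equilibrium temperature is the m·c-weighted mean:
T_f = (109.87×107 + 1754.4×(-21.8)) / (109.87 + 1754.4)
    = -26489 / 1864.2 ≈ -14.21 °C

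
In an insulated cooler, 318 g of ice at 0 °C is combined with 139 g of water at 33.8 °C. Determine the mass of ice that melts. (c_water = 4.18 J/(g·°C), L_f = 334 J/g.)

Heat available from the water dropping to 0 °C: 139×4.18×33.8 = 19638 J.
To melt every bit of ice: 318×334 = 106212 J.
19638 J < 106212 J, so only part of the ice melts and the system sits at 0 °C.
Mass melted = 19638/334 ≈ 58.8 g.

m_melted ≈ 58.8 g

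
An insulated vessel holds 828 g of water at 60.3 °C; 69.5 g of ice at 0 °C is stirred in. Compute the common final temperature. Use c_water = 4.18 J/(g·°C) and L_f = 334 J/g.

T_f ≈ 49.4 °C

Taking heat into each body as positive, Σ m c ΔT = 0:
fusion: m_ice L_f = 69.5·334 = 23213; warm the meltwater: 290.51 T; water: 3461(T − 60.3)
3751.6 T = 208701 − 23213 = 185488
T ≈ 49.44 °C. Since T > 0 °C, the all-ice-melts assumption holds.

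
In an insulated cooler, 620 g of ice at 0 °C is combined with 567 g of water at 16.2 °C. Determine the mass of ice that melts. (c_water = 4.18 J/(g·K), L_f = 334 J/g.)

Cooling the water to 0 °C releases 567×4.18×16.2 = 38395 J.
Fully melting the ice requires m_ice L_f = 620×334 = 207080 J.
Since 38395 < 207080 J, not all the ice melts; equilibrium is at 0 °C.
m_melted×334 = 38395  ⇒  m_melted ≈ 115 g.

m_melted ≈ 115 g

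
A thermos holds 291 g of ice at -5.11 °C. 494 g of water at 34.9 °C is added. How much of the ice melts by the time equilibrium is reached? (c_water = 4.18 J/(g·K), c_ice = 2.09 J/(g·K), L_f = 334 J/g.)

Water can give up m c ΔT = 494·4.18·34.9 = 72066 J before reaching 0 °C.
Of that, 291·2.09·5.11 = 3107.9 J goes to bring the ice to 0 °C, leaving 68958 J.
To melt every bit of ice: 291·334 = 97194 J.
68958 J < 97194 J, so only part of the ice melts and the system sits at 0 °C.
m_melted·334 = 68958  ⇒  m_melted ≈ 206.5 g.

m_melted ≈ 206 g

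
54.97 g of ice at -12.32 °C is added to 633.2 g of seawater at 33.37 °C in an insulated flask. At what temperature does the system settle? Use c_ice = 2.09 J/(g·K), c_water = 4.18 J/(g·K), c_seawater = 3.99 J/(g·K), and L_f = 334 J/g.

T_f ≈ 23.4 °C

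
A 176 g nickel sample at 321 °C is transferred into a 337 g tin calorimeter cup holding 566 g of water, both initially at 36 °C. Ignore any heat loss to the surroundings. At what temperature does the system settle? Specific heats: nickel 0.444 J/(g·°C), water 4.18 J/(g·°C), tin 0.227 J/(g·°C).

Heat gained plus heat lost sum to zero:
176*0.444*(T − 321) + 566*4.18*(T − 36) + 337*0.227*(T − 36) = 0
78.14(T − 321) + 2365.9(T − 36) + 76.5(T − 36) = 0
(78.14 + 2365.9 + 76.5) T = 78.14*321 + 2365.9*36 + 76.5*36
T ≈ 44.84 °C

T_f ≈ 44.8 °C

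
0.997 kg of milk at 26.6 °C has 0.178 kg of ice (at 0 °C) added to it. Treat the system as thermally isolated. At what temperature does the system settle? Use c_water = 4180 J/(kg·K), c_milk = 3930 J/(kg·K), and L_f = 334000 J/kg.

T_f ≈ 9.6 °C

Conservation of energy gives ΣQ = 0:
melt ice: 0.178×334000 = 59452; meltwater 0→T: 0.178×4180×T = 744.04 T; milk: 3918.2(T − 26.6)
4662.2 T = 104224 − 59452 = 44772
T ≈ 9.60 °C (positive, so assuming full melt was valid).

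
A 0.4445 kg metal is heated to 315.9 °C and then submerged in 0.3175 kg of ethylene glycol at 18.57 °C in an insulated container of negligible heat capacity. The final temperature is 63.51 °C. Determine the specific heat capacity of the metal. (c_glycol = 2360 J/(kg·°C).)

c ≈ 300 J/(kg·°C)

Heat gained plus heat lost sum to zero:
0.4445·c·(63.51 − 315.9) + 0.3175·2360·(63.51 − 18.57) = 0
-112.19 c = -33674
c = -33674/-112.19 ≈ 300.2 J/(kg·°C)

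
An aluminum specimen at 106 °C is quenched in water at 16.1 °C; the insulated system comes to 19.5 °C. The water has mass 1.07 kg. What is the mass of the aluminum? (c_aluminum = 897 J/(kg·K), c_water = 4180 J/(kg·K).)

m ≈ 0.196 kg

Conservation of energy gives ΣQ = 0:
m·897·(19.5 − 106) + 1.07·4180·(19.5 − 16.1) = 0
-77590 m = -15207
m = -15207/-77590 ≈ 0.196 kg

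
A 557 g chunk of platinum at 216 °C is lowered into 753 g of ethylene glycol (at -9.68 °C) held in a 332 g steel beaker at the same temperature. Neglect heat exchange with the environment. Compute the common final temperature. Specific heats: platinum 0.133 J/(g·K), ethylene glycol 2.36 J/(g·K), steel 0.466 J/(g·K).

T_f = Σ m_i c_i T_i / Σ m_i c_i:
T_f = (74.08*216 + 1777.1*(-9.68) + 154.71*(-9.68)) / (74.08 + 1777.1 + 154.71)
    = -2698.3 / 2005.9 ≈ -1.35 °C

T_f ≈ -1.3 °C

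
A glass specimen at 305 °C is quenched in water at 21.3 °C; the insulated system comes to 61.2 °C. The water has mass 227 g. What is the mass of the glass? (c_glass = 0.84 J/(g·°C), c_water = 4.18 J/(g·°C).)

Heat lost by the glass = heat gained by the water:
m×0.84×(305 − 61.2) = 227×4.18×(61.2 − 21.3)
204.79 m = 37860  ⇒  m ≈ 184.9 g

m ≈ 185 g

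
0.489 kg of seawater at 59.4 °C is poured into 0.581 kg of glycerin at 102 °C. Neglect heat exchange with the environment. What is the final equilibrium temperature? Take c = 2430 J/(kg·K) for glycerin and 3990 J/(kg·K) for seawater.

|Q_glycerin| = |Q_seawater|:
0.581*2430*(102 − T) = 0.489*3990*(T − 59.4)
1411.8(102 − T) = 1951.1(T − 59.4)
3362.9 T = 259903  ⇒  T ≈ 77.28 °C

T_f ≈ 77.3 °C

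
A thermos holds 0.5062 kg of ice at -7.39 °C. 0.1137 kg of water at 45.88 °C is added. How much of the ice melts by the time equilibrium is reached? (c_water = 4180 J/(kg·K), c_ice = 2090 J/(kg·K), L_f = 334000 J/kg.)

Heat available from the water dropping to 0 °C: 0.1137·4180·45.88 = 21805 J.
Of that, 0.5062·2090·7.39 = 7818.3 J goes to bring the ice to 0 °C, leaving 13987 J.
Fully melting the ice requires m_ice L_f = 0.5062·334000 = 169071 J.
13987 J < 169071 J, so only part of the ice melts and the system sits at 0 °C.
Mass melted = 13987/334000 ≈ 0.04188 kg.

m_melted ≈ 0.0419 kg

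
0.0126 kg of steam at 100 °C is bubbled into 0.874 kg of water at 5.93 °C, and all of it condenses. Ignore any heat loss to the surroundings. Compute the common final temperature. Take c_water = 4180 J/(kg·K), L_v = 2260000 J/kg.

T_f ≈ 15.0 °C

Net heat exchanged in the isolated system is zero:
condense steam: −0.0126·2260000 = −28476; condensate cools 100→T: 0.0126·4180·(T − 100) = 52.67(T − 100); water warms: 0.874·4180·(T − 5.93) = 3653.3(T − 5.93)
3706 T = 28476 + 5266.8 + 21664 = 55407
T ≈ 14.95 °C, under the boiling point, so the assumption holds.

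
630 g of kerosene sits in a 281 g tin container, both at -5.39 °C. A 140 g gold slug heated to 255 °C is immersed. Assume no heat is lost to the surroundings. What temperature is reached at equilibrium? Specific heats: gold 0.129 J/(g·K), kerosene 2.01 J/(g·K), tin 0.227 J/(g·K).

T_f ≈ -1.9 °C

Conservation of energy gives ΣQ = 0:
140×0.129×(T − 255) + 630×2.01×(T − (-5.39)) + 281×0.227×(T − (-5.39)) = 0
18.06(T − 255) + 1266.3(T − (-5.39)) + 63.79(T − (-5.39)) = 0
1348.1 T = -2563.9
T = -2563.9 / 1348.1 = -1.9 °C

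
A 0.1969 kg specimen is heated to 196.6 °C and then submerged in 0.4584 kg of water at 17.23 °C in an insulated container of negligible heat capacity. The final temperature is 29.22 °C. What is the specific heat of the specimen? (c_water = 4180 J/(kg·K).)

c ≈ 697 J/(kg·K)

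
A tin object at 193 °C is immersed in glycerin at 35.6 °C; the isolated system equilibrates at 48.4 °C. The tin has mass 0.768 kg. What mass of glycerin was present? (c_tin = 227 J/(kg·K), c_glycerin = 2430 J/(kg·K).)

Net heat exchanged in the isolated system is zero:
0.768×227×(48.4 − 193) + m×2430×(48.4 − 35.6) = 0
31104 m = 25209
m = 25209/31104 ≈ 0.8105 kg

m ≈ 0.81 kg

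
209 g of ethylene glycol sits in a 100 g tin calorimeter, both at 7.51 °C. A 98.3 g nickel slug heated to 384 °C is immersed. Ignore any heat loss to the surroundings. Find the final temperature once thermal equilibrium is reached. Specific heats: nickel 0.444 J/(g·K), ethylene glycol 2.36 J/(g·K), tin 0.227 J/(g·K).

T_f ≈ 36.9 °C

Setting the total heat transfer to zero:
98.3×0.444×(T − 384) + 209×2.36×(T − 7.51) + 100×0.227×(T − 7.51) = 0
(43.65 + 493.24 + 22.7) T = 43.65×384 + 493.24×7.51 + 22.7×7.51
T ≈ 36.87 °C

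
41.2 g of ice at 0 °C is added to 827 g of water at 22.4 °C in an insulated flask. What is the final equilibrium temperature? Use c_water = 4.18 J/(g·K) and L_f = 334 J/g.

Let T be the final temperature. ΣQ_i = 0:
melt ice: 41.2×334 = 13761; meltwater 0→T: 41.2×4.18×T = 172.22 T; water cools: 827×4.18×(T − 22.4) = 3456.9(T − 22.4)
3629.1 T = 77434 − 13761 = 63673
T ≈ 17.55 °C (positive, so assuming full melt was valid).

T_f ≈ 17.5 °C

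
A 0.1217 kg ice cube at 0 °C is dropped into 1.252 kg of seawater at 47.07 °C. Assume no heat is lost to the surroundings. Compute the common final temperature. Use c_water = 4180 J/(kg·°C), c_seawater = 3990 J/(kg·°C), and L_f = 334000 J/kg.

Energy balance with sensible and latent terms:
fusion: m_ice L_f = 0.1217·334000 = 40648; warm the meltwater: 508.71 T; seawater: 4995.5(T − 47.07)
5504.2 T = 235137 − 40648 = 194489
T ≈ 35.33 °C. Since T > 0 °C, the all-ice-melts assumption holds.

T_f ≈ 35.3 °C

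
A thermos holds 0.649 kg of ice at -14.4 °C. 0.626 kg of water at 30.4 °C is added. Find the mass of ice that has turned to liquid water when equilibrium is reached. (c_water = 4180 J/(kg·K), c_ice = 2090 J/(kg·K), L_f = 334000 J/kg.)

Water can give up m c ΔT = 0.626·4180·30.4 = 79547 J before reaching 0 °C.
Warming the ice to 0 °C takes 0.649·2090·14.4 = 19532 J, leaving 60015 J for melting.
Melting all 0.649 kg of ice would need 0.649·334000 = 216766 J.
60015 J < 216766 J, so only part of the ice melts and the system sits at 0 °C.
m_melt = 60015 / L_f = 0.1797 kg.

m_melted ≈ 0.18 kg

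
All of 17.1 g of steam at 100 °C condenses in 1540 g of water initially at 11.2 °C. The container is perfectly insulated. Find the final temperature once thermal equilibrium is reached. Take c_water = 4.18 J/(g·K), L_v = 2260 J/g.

T_f ≈ 18.1 °C

Setting the total heat transfer to zero:
steam→water at 100 °C releases m L_v = 17.1·2260 = 38646
  condensed water 100 °C→T: 71.48(T − 100)
  original water: 6437.2(T − 11.2)
6508.7 T = 38646 + 7147.8 + 72097 = 117890
T ≈ 18.11 °C — below 100 °C, confirming all the steam condensed.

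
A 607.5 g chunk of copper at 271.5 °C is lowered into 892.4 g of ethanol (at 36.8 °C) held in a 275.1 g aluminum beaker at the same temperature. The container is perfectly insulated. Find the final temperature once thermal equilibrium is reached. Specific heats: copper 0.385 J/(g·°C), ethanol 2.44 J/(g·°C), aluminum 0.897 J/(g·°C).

T_f ≈ 57.5 °C

Setting the total heat transfer to zero:
607.5·0.385·(T − 271.5) + 892.4·2.44·(T − 36.8) + 275.1·0.897·(T − 36.8) = 0
233.89(T − 271.5) + 2177.5(T − 36.8) + 246.76(T − 36.8) = 0
2658.1 T = 152712
T ≈ 57.45 °C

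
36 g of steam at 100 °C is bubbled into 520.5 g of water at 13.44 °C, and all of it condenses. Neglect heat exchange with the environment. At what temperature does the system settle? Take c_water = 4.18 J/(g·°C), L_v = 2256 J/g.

T_f ≈ 54.0 °C

Taking heat into each body as positive, Σ m c ΔT = 0:
latent heat released on condensation: 36×2256 = 81216
  condensate cools 100→T: 36×4.18×(T − 100) = 150.48(T − 100)
  original water: 2175.7(T − 13.44)
2326.2 T = 81216 + 15048 + 29241 = 125505
T ≈ 53.95 °C (< 100 °C, so full condensation is consistent).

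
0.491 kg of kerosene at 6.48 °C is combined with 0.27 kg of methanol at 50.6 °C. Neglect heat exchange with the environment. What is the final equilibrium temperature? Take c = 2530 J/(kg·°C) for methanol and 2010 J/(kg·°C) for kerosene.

T_f = Σ m_i c_i T_i / Σ m_i c_i:
T_f = (683.1*50.6 + 986.91*6.48) / (683.1 + 986.91)
    = 40960 / 1670 ≈ 24.53 °C

T_f ≈ 24.5 °C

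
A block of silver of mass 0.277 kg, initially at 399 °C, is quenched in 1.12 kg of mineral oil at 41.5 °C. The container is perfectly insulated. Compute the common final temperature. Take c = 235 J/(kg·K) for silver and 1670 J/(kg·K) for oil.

T_f ≈ 53.5 °C

Taking heat into each body as positive, Σ m c ΔT = 0:
0.277×235×(T − 399) + 1.12×1670×(T − 41.5) = 0
65.09(T − 399) + 1870.4(T − 41.5) = 0
(65.09 + 1870.4) T = 65.09×399 + 1870.4×41.5
T = 103595/1935.5 ≈ 53.52 °C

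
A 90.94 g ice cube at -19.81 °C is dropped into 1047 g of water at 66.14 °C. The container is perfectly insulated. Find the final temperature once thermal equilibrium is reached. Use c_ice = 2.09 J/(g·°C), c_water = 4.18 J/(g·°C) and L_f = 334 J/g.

T_f ≈ 53.7 °C

Heat gained plus heat lost sum to zero:
ice -19.81→0 °C: 90.94×2.09×19.81 = 3765.2; melt ice: 90.94×334 = 30374; meltwater 0→T: 90.94×4.18×T = 380.13 T; water cools: 1047×4.18×(T − 66.14) = 4376.5(T − 66.14)
4756.6 T = 289459 − 34139 = 255320
T ≈ 53.68 °C. Since T > 0 °C, the all-ice-melts assumption holds.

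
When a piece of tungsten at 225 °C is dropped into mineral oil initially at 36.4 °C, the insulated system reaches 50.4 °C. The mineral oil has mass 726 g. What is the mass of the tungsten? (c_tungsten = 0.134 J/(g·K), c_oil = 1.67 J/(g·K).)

m ≈ 725 g

Heat lost by the tungsten = heat gained by the oil:
m·0.134·(225 − 50.4) = 726·1.67·(50.4 − 36.4)
23.4 m = 16974  ⇒  m ≈ 725.5 g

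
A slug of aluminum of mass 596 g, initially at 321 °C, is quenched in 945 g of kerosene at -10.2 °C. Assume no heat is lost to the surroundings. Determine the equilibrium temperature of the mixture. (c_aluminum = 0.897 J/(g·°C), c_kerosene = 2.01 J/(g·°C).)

Heat lost by the aluminum equals heat gained by the kerosene:
596·0.897·(321 − T) = 945·2.01·(T − (-10.2))
534.61(321 − T) = 1899.4(T − (-10.2))
2434.1 T = 152236  ⇒  T ≈ 62.54 °C

T_f ≈ 62.5 °C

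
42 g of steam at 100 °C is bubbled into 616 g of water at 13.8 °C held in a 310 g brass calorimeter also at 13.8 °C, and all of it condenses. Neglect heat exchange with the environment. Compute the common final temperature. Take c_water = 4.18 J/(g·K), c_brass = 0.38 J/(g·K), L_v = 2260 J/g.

T_f ≈ 52.2 °C

Taking heat into each body as positive, Σ m c ΔT = 0:
steam→water at 100 °C releases m L_v = 42×2260 = 94920; condensate cools 100→T: 42×4.18×(T − 100) = 175.56(T − 100); water warms: 616×4.18×(T − 13.8) = 2574.9(T − 13.8); cup: 117.8(T − 13.8)
2868.2 T = 94920 + 17556 + 37159 = 149635
T ≈ 52.17 °C — below 100 °C, confirming all the steam condensed.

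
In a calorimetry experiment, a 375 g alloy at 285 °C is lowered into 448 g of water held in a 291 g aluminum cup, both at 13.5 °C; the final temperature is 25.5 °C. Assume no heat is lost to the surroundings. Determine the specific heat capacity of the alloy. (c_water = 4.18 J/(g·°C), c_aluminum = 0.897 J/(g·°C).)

c ≈ 0.263 J/(g·°C)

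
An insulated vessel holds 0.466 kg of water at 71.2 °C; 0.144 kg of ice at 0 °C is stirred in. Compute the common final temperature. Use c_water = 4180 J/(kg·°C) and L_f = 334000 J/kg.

T_f ≈ 35.5 °C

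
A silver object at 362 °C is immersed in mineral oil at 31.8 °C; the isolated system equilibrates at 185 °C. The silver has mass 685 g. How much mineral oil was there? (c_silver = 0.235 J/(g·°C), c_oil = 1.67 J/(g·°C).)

m ≈ 111 g

|Q_silver| = |Q_oil|:
685·0.235·(362 − 185) = m·1.67·(185 − 31.8)
255.84 m = 28493  ⇒  m ≈ 111.4 g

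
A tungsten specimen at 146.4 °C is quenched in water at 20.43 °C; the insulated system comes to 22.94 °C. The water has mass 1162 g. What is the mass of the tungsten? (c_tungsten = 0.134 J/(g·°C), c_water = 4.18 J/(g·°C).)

Heat lost by the tungsten = heat gained by the water:
m·0.134·(146.4 − 22.94) = 1162·4.18·(22.94 − 20.43)
16.54 m = 12191  ⇒  m ≈ 736.9 g

m ≈ 737 g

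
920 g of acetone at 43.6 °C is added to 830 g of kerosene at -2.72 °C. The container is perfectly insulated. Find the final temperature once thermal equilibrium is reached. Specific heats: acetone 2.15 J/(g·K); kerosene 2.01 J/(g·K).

T_f ≈ 22.4 °C

Net heat exchanged in the isolated system is zero:
920×2.15×(T − 43.6) + 830×2.01×(T − (-2.72)) = 0
3646.3 T = 81703
T = 81703/3646.3 ≈ 22.41 °C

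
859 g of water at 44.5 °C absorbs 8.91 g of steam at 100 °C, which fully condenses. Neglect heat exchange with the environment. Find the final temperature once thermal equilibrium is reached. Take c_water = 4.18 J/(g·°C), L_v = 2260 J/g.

Energy conservation, ΣQ = 0:
condense steam: −8.91×2260 = −20137; condensate cools 100→T: 8.91×4.18×(T − 100) = 37.24(T − 100); original water: 3590.6(T − 44.5)
3627.9 T = 20137 + 3724.4 + 159783 = 183644
T ≈ 50.62 °C (< 100 °C, so full condensation is consistent).

T_f ≈ 50.6 °C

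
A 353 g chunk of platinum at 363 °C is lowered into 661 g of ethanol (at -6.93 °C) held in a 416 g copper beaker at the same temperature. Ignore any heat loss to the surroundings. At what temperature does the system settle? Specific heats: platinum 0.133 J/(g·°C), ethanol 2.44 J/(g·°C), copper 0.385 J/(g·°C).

T_f is the heat-capacity-weighted average of the initial temperatures:
T_f = (46.95×363 + 1612.8×(-6.93) + 160.16×(-6.93)) / (46.95 + 1612.8 + 160.16)
    = 4755.6 / 1819.9 ≈ 2.61 °C

T_f ≈ 2.6 °C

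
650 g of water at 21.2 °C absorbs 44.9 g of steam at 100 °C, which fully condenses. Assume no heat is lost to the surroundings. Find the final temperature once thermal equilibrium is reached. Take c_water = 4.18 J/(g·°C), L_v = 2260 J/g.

Setting the total heat transfer to zero:
latent heat released on condensation: 44.9·2260 = 101474
  condensed water 100 °C→T: 187.68(T − 100)
  water warms: 650·4.18·(T − 21.2) = 2717(T − 21.2)
2904.7 T = 101474 + 18768 + 57600 = 177843
T ≈ 61.23 °C — below 100 °C, confirming all the steam condensed.

T_f ≈ 61.2 °C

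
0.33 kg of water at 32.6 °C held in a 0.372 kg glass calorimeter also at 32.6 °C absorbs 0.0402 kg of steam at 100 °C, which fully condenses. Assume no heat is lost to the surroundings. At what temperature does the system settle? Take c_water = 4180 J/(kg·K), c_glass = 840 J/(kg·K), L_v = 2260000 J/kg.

Let T be the final temperature. ΣQ_i = 0:
latent heat released on condensation: 0.0402·2260000 = 90852; condensed water 100 °C→T: 168.04(T − 100); water warms: 0.33·4180·(T − 32.6) = 1379.4(T − 32.6); cup: 312.48(T − 32.6)
1859.9 T = 90852 + 16804 + 55155 = 162811
T ≈ 87.54 °C — below 100 °C, confirming all the steam condensed.

T_f ≈ 87.5 °C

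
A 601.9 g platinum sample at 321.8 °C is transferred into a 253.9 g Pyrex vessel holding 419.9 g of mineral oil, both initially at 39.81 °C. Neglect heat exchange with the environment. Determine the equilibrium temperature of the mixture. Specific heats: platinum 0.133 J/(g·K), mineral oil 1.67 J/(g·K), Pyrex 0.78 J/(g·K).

T_f ≈ 62.9 °C

Setting the total heat transfer to zero:
601.9×0.133×(T − 321.8) + 419.9×1.67×(T − 39.81) + 253.9×0.78×(T − 39.81) = 0
979.33 T = 61561
T = 61561 / 979.33 = 62.9 °C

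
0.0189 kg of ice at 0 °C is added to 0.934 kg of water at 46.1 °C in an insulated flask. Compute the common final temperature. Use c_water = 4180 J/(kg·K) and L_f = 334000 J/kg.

T_f ≈ 43.6 °C

Setting the total heat transfer to zero:
fusion: m_ice L_f = 0.0189×334000 = 6312.6
  warm the meltwater: 79 T
  water: 3904.1(T − 46.1)
3983.1 T = 179980 − 6312.6 = 173667
T ≈ 43.60 °C — above 0 °C, consistent with complete melting.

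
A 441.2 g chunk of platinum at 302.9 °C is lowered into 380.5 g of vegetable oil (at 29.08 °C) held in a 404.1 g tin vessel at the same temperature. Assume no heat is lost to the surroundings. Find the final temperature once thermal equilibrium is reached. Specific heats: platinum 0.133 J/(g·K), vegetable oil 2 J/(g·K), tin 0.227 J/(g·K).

T_f ≈ 46.7 °C

Conservation of energy gives ΣQ = 0:
441.2·0.133·(T − 302.9) + 380.5·2·(T − 29.08) + 404.1·0.227·(T − 29.08) = 0
(58.68 + 761 + 91.73) T = 58.68·302.9 + 761·29.08 + 91.73·29.08
T = 42571/911.41 ≈ 46.71 °C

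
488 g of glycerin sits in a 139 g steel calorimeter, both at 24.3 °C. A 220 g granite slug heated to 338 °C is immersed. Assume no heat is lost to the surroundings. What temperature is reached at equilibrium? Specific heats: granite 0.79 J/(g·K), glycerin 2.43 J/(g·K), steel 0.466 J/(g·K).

T_f ≈ 62.6 °C

Conservation of energy gives ΣQ = 0:
220*0.79*(T − 338) + 488*2.43*(T − 24.3) + 139*0.466*(T − 24.3) = 0
(173.8 + 1185.8 + 64.77) T = 173.8*338 + 1185.8*24.3 + 64.77*24.3
T ≈ 62.58 °C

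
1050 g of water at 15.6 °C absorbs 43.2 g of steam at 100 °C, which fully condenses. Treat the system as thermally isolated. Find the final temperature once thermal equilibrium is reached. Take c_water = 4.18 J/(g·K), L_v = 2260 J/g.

T_f ≈ 40.3 °C

Taking heat into each body as positive, Σ m c ΔT = 0:
latent heat released on condensation: 43.2·2260 = 97632; condensed water 100 °C→T: 180.58(T − 100); original water: 4389(T − 15.6)
4569.6 T = 97632 + 18058 + 68468 = 184158
T ≈ 40.30 °C — below 100 °C, confirming all the steam condensed.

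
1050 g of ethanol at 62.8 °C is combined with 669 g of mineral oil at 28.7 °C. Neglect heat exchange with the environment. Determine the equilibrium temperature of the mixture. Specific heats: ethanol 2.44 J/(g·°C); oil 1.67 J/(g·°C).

With ΣQ=0 the equilibrium temperature is the m·c-weighted mean:
T_f = (2562·62.8 + 1117.2·28.7) / (2562 + 1117.2)
    = 192958 / 3679.2 ≈ 52.45 °C

T_f ≈ 52.4 °C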